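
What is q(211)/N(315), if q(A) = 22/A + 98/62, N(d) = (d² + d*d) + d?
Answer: 11021/1300121865 ≈ 8.4769e-6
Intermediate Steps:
N(d) = d + 2*d² (N(d) = (d² + d²) + d = 2*d² + d = d + 2*d²)
q(A) = 49/31 + 22/A (q(A) = 22/A + 98*(1/62) = 22/A + 49/31 = 49/31 + 22/A)
q(211)/N(315) = (49/31 + 22/211)/((315*(1 + 2*315))) = (49/31 + 22*(1/211))/((315*(1 + 630))) = (49/31 + 22/211)/((315*631)) = (11021/6541)/198765 = (11021/6541)*(1/198765) = 11021/1300121865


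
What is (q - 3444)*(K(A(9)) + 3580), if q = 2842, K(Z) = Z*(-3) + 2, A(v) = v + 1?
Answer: -2138304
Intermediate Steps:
A(v) = 1 + v
K(Z) = 2 - 3*Z (K(Z) = -3*Z + 2 = 2 - 3*Z)
(q - 3444)*(K(A(9)) + 3580) = (2842 - 3444)*((2 - 3*(1 + 9)) + 3580) = -602*((2 - 3*10) + 3580) = -602*((2 - 30) + 3580) = -602*(-28 + 3580) = -602*3552 = -2138304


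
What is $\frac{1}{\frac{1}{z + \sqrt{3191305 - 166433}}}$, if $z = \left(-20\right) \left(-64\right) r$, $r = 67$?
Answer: $85760 + 2 \sqrt{756218} \approx 87499.0$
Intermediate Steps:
$z = 85760$ ($z = \left(-20\right) \left(-64\right) 67 = 1280 \cdot 67 = 85760$)
$\frac{1}{\frac{1}{z + \sqrt{3191305 - 166433}}} = \frac{1}{\frac{1}{85760 + \sqrt{3191305 - 166433}}} = \frac{1}{\frac{1}{85760 + \sqrt{3024872}}} = \frac{1}{\frac{1}{85760 + 2 \sqrt{756218}}} = 85760 + 2 \sqrt{756218}$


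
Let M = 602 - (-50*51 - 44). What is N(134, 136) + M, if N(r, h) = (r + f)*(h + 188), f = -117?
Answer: 8704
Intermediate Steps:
N(r, h) = (-117 + r)*(188 + h) (N(r, h) = (r - 117)*(h + 188) = (-117 + r)*(188 + h))
M = 3196 (M = 602 - (-2550 - 44) = 602 - 1*(-2594) = 602 + 2594 = 3196)
N(134, 136) + M = (-21996 - 117*136 + 188*134 + 136*134) + 3196 = (-21996 - 15912 + 25192 + 18224) + 3196 = 5508 + 3196 = 8704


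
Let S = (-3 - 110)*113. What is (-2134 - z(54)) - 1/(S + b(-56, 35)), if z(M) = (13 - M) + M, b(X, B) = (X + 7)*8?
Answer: -28256666/13161 ≈ -2147.0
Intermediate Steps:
S = -12769 (S = -113*113 = -12769)
b(X, B) = 56 + 8*X (b(X, B) = (7 + X)*8 = 56 + 8*X)
z(M) = 13
(-2134 - z(54)) - 1/(S + b(-56, 35)) = (-2134 - 1*13) - 1/(-12769 + (56 + 8*(-56))) = (-2134 - 13) - 1/(-12769 + (56 - 448)) = -2147 - 1/(-12769 - 392) = -2147 - 1/(-13161) = -2147 - 1*(-1/13161) = -2147 + 1/13161 = -28256666/13161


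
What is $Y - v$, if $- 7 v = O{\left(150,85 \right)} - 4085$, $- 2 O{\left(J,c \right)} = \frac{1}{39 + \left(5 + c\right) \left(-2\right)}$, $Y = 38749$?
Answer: $\frac{10762651}{282} \approx 38165.0$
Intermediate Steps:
$O{\left(J,c \right)} = - \frac{1}{2 \left(29 - 2 c\right)}$ ($O{\left(J,c \right)} = - \frac{1}{2 \left(39 + \left(5 + c\right) \left(-2\right)\right)} = - \frac{1}{2 \left(39 - \left(10 + 2 c\right)\right)} = - \frac{1}{2 \left(29 - 2 c\right)}$)
$v = \frac{164567}{282}$ ($v = - \frac{\frac{1}{2 \left(-29 + 2 \cdot 85\right)} - 4085}{7} = - \frac{\frac{1}{2 \left(-29 + 170\right)} - 4085}{7} = - \frac{\frac{1}{2 \cdot 141} - 4085}{7} = - \frac{\frac{1}{2} \cdot \frac{1}{141} - 4085}{7} = - \frac{\frac{1}{282} - 4085}{7} = \left(- \frac{1}{7}\right) \left(- \frac{1151969}{282}\right) = \frac{164567}{282} \approx 583.57$)
$Y - v = 38749 - \frac{164567}{282} = \frac{10762651}{282}$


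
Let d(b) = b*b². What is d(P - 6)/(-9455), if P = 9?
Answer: -27/9455 ≈ -0.0028556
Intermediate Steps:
d(b) = b³
d(P - 6)/(-9455) = (9 - 6)³/(-9455) = 3³*(-1/9455) = 27*(-1/9455) = -27/9455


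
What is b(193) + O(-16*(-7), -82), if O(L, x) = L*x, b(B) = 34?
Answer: -9150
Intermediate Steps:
b(193) + O(-16*(-7), -82) = 34 - 16*(-7)*(-82) = 34 + 112*(-82) = 34 - 9184 = -9150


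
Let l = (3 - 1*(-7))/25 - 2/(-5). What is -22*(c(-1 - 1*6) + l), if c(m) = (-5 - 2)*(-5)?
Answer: -3938/5 ≈ -787.60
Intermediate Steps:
l = ⅘ (l = (3 + 7)*(1/25) - 2*(-⅕) = 10*(1/25) + ⅖ = ⅖ + ⅖ = ⅘ ≈ 0.80000)
c(m) = 35 (c(m) = -7*(-5) = 35)
-22*(c(-1 - 1*6) + l) = -22*(35 + ⅘) = -22*179/5 = -3938/5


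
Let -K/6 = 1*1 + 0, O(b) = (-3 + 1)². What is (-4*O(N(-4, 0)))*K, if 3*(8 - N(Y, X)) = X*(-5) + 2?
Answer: 96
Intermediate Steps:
N(Y, X) = 22/3 + 5*X/3 (N(Y, X) = 8 - (X*(-5) + 2)/3 = 8 - (-5*X + 2)/3 = 8 - (2 - 5*X)/3 = 8 + (-⅔ + 5*X/3) = 22/3 + 5*X/3)
O(b) = 4 (O(b) = (-2)² = 4)
K = -6 (K = -6*(1*1 + 0) = -6*(1 + 0) = -6*1 = -6)
(-4*O(N(-4, 0)))*K = -4*4*(-6) = -16*(-6) = 96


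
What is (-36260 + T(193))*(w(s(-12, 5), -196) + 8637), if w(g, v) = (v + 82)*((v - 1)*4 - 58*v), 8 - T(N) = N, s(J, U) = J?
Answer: 43642267935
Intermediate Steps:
T(N) = 8 - N
w(g, v) = (-4 - 54*v)*(82 + v) (w(g, v) = (82 + v)*((-1 + v)*4 - 58*v) = (82 + v)*((-4 + 4*v) - 58*v) = (82 + v)*(-4 - 54*v) = (-4 - 54*v)*(82 + v))
(-36260 + T(193))*(w(s(-12, 5), -196) + 8637) = (-36260 + (8 - 1*193))*((-328 - 4432*(-196) - 54*(-196)²) + 8637) = (-36260 + (8 - 193))*((-328 + 868672 - 54*38416) + 8637) = (-36260 - 185)*((-328 + 868672 - 2074464) + 8637) = -36445*(-1206120 + 8637) = -36445*(-1197483) = 43642267935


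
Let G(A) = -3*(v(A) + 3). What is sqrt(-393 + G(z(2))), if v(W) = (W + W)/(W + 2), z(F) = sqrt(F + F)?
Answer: 9*I*sqrt(5) ≈ 20.125*I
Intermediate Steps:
z(F) = sqrt(2)*sqrt(F) (z(F) = sqrt(2*F) = sqrt(2)*sqrt(F))
v(W) = 2*W/(2 + W) (v(W) = (2*W)/(2 + W) = 2*W/(2 + W))
G(A) = -9 - 6*A/(2 + A) (G(A) = -3*(2*A/(2 + A) + 3) = -3*(3 + 2*A/(2 + A)) = -9 - 6*A/(2 + A))
sqrt(-393 + G(z(2))) = sqrt(-393 + 3*(-6 - 5*sqrt(2)*sqrt(2))/(2 + sqrt(2)*sqrt(2))) = sqrt(-393 + 3*(-6 - 5*2)/(2 + 2)) = sqrt(-393 + 3*(-6 - 10)/4) = sqrt(-393 + 3*(1/4)*(-16)) = sqrt(-393 - 12) = sqrt(-405) = 9*I*sqrt(5)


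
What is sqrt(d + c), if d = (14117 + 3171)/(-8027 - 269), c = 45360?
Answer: sqrt(48776496883)/1037 ≈ 212.97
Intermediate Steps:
d = -2161/1037 (d = 17288/(-8296) = 17288*(-1/8296) = -2161/1037 ≈ -2.0839)
sqrt(d + c) = sqrt(-2161/1037 + 45360) = sqrt(47036159/1037) = sqrt(48776496883)/1037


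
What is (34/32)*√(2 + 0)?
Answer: 17*√2/16 ≈ 1.5026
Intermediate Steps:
(34/32)*√(2 + 0) = ((1/32)*34)*√2 = 17*√2/16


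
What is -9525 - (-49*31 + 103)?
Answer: -8109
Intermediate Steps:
-9525 - (-49*31 + 103) = -9525 - (-1519 + 103) = -9525 - 1*(-1416) = -9525 + 1416 = -8109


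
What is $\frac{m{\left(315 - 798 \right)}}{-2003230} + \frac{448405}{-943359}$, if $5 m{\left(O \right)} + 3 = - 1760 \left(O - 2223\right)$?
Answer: $- \frac{8984092749713}{9448825247850} \approx -0.95082$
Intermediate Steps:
$m{\left(O \right)} = \frac{3912477}{5} - 352 O$ ($m{\left(O \right)} = - \frac{3}{5} + \frac{\left(-1760\right) \left(O - 2223\right)}{5} = - \frac{3}{5} + \frac{\left(-1760\right) \left(-2223 + O\right)}{5} = - \frac{3}{5} + \frac{3912480 - 1760 O}{5} = - \frac{3}{5} - \left(-782496 + 352 O\right) = \frac{3912477}{5} - 352 O$)
$\frac{m{\left(315 - 798 \right)}}{-2003230} + \frac{448405}{-943359} = \frac{\frac{3912477}{5} - 352 \left(315 - 798\right)}{-2003230} + \frac{448405}{-943359} = \left(\frac{3912477}{5} - -170016\right) \left(- \frac{1}{2003230}\right) + 448405 \left(- \frac{1}{943359}\right) = \left(\frac{3912477}{5} + 170016\right) \left(- \frac{1}{2003230}\right) - \frac{448405}{943359} = \frac{4762557}{5} \left(- \frac{1}{2003230}\right) - \frac{448405}{943359} = - \frac{4762557}{10016150} - \frac{448405}{943359} = - \frac{8984092749713}{9448825247850}$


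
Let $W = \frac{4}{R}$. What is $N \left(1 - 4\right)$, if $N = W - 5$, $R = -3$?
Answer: $19$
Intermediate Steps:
$W = - \frac{4}{3}$ ($W = \frac{4}{-3} = 4 \left(- \frac{1}{3}\right) = - \frac{4}{3} \approx -1.3333$)
$N = - \frac{19}{3}$ ($N = - \frac{4}{3} - 5 = - \frac{19}{3} \approx -6.3333$)
$N \left(1 - 4\right) = - \frac{19 \left(1 - 4\right)}{3} = \left(- \frac{19}{3}\right) \left(-3\right) = 19$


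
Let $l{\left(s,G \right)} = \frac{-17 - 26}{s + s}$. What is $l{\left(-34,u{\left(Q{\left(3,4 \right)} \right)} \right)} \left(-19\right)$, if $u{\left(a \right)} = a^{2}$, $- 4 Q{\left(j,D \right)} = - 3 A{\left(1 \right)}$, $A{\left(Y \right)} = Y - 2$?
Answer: $- \frac{817}{68} \approx -12.015$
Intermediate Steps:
$A{\left(Y \right)} = -2 + Y$
$Q{\left(j,D \right)} = - \frac{3}{4}$ ($Q{\left(j,D \right)} = - \frac{\left(-3\right) \left(-2 + 1\right)}{4} = - \frac{\left(-3\right) \left(-1\right)}{4} = \left(- \frac{1}{4}\right) 3 = - \frac{3}{4}$)
$l{\left(s,G \right)} = - \frac{43}{2 s}$
$l{\left(-34,u{\left(Q{\left(3,4 \right)} \right)} \right)} \left(-19\right) = - \frac{43}{2 \left(-34\right)} \left(-19\right) = \left(- \frac{43}{2}\right) \left(- \frac{1}{34}\right) \left(-19\right) = \frac{43}{68} \left(-19\right) = - \frac{817}{68}$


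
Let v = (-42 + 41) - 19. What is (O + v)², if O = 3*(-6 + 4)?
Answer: 676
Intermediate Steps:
v = -20 (v = -1 - 19 = -20)
O = -6 (O = 3*(-2) = -6)
(O + v)² = (-6 - 20)² = (-26)² = 676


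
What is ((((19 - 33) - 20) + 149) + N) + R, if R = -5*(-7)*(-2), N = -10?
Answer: 35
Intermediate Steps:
R = -70 (R = 35*(-2) = -70)
((((19 - 33) - 20) + 149) + N) + R = ((((19 - 33) - 20) + 149) - 10) - 70 = (((-14 - 20) + 149) - 10) - 70 = ((-34 + 149) - 10) - 70 = (115 - 10) - 70 = 105 - 70 = 35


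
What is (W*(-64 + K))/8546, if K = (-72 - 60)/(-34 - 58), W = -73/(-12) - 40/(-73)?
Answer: -8359151/172184808 ≈ -0.048548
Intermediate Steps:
W = 5809/876 (W = -73*(-1/12) - 40*(-1/73) = 73/12 + 40/73 = 5809/876 ≈ 6.6313)
K = 33/23 (K = -132/(-92) = -132*(-1/92) = 33/23 ≈ 1.4348)
(W*(-64 + K))/8546 = (5809*(-64 + 33/23)/876)/8546 = ((5809/876)*(-1439/23))*(1/8546) = -8359151/20148*1/8546 = -8359151/172184808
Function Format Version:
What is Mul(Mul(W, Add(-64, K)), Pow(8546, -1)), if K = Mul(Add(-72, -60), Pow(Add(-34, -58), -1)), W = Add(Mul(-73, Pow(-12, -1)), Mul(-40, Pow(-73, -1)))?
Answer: Rational(-8359151, 172184808) ≈ -0.048548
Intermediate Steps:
W = Rational(5809, 876) (W = Add(Mul(-73, Rational(-1, 12)), Mul(-40, Rational(-1, 73))) = Add(Rational(73, 12), Rational(40, 73)) = Rational(5809, 876) ≈ 6.6313)
K = Rational(33, 23) (K = Mul(-132, Pow(-92, -1)) = Mul(-132, Rational(-1, 92)) = Rational(33, 23) ≈ 1.4348)
Mul(Mul(W, Add(-64, K)), Pow(8546, -1)) = Mul(Mul(Rational(5809, 876), Add(-64, Rational(33, 23))), Pow(8546, -1)) = Mul(Mul(Rational(5809, 876), Rational(-1439, 23)), Rational(1, 8546)) = Mul(Rational(-8359151, 20148), Rational(1, 8546)) = Rational(-8359151, 172184808)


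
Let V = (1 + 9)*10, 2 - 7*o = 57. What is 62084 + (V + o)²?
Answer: 3458141/49 ≈ 70574.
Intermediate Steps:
o = -55/7 (o = 2/7 - ⅐*57 = 2/7 - 57/7 = -55/7 ≈ -7.8571)
V = 100 (V = 10*10 = 100)
62084 + (V + o)² = 62084 + (100 - 55/7)² = 62084 + (645/7)² = 62084 + 416025/49 = 3458141/49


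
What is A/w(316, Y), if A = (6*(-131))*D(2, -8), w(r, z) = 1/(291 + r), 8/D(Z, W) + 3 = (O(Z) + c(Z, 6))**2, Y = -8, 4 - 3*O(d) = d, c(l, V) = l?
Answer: -34351344/37 ≈ -9.2842e+5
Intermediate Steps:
O(d) = 4/3 - d/3
D(Z, W) = 8/(-3 + (4/3 + 2*Z/3)**2) (D(Z, W) = 8/(-3 + ((4/3 - Z/3) + Z)**2) = 8/(-3 + (4/3 + 2*Z/3)**2))
A = -56592/37 (A = (6*(-131))*(72/(-27 + 4*(2 + 2)**2)) = -56592/(-27 + 4*4**2) = -56592/(-27 + 4*16) = -56592/(-27 + 64) = -56592/37 ≈ -1529.5)
A/w(316, Y) = -56592/(37*(1/(291 + 316))) = -56592/(37*(1/607)) = -56592/(37*1/607) = -56592/37*607 = -34351344/37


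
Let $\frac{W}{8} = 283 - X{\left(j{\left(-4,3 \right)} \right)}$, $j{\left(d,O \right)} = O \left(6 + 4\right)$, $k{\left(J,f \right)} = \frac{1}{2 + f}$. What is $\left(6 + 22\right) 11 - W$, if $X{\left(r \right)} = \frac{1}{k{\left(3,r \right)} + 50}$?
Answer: $- \frac{3131300}{1601} \approx -1955.8$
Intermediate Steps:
$j{\left(d,O \right)} = 10 O$ ($j{\left(d,O \right)} = O 10 = 10 O$)
$X{\left(r \right)} = \frac{1}{50 + \frac{1}{2 + r}}$ ($X{\left(r \right)} = \frac{1}{\frac{1}{2 + r} + 50} = \frac{1}{50 + \frac{1}{2 + r}}$)
$W = \frac{3624408}{1601}$ ($W = 8 \left(283 - \frac{2 + 10 \cdot 3}{101 + 50 \cdot 10 \cdot 3}\right) = 8 \left(283 - \frac{2 + 30}{101 + 50 \cdot 30}\right) = 8 \left(283 - \frac{1}{101 + 1500} \cdot 32\right) = 8 \left(283 - \frac{1}{1601} \cdot 32\right) = 8 \left(283 - \frac{32}{1601}\right) = 8 \cdot \frac{453051}{1601} = \frac{3624408}{1601} \approx 2263.8$)
$\left(6 + 22\right) 11 - W = \left(6 + 22\right) 11 - \frac{3624408}{1601} = 28 \cdot 11 - \frac{3624408}{1601} = 308 - \frac{3624408}{1601} = - \frac{3131300}{1601}$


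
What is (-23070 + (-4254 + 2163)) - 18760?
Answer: -43921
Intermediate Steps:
(-23070 + (-4254 + 2163)) - 18760 = (-23070 - 2091) - 18760 = -25161 - 18760 = -43921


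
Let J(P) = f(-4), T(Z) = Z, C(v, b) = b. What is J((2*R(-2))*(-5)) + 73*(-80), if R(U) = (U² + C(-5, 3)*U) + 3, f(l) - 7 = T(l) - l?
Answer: -5833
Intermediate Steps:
f(l) = 7 (f(l) = 7 + (l - l) = 7 + 0 = 7)
R(U) = 3 + U² + 3*U (R(U) = (U² + 3*U) + 3 = 3 + U² + 3*U)
J(P) = 7
J((2*R(-2))*(-5)) + 73*(-80) = 7 + 73*(-80) = 7 - 5840 = -5833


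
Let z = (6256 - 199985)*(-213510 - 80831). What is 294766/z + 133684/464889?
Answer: 7623117895918850/26509080743862621 ≈ 0.28757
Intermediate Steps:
z = 57022387589 (z = -193729*(-294341) = 57022387589)
294766/z + 133684/464889 = 294766/57022387589 + 133684/464889 = 7623117895918850/26509080743862621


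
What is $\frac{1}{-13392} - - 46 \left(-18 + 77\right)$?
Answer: $\frac{36345887}{13392} \approx 2714.0$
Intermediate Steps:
$\frac{1}{-13392} - - 46 \left(-18 + 77\right) = - \frac{1}{13392} - \left(-46\right) 59 = - \frac{1}{13392} - -2714 = - \frac{1}{13392} + 2714 = \frac{36345887}{13392}$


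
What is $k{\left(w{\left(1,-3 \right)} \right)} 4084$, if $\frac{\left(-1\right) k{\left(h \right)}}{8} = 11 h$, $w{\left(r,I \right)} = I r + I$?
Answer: $2156352$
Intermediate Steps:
$w{\left(r,I \right)} = I + I r$
$k{\left(h \right)} = - 88 h$ ($k{\left(h \right)} = - 8 \cdot 11 h = - 88 h$)
$k{\left(w{\left(1,-3 \right)} \right)} 4084 = - 88 \left(- 3 \left(1 + 1\right)\right) 4084 = - 88 \left(\left(-3\right) 2\right) 4084 = \left(-88\right) \left(-6\right) 4084 = 528 \cdot 4084 = 2156352$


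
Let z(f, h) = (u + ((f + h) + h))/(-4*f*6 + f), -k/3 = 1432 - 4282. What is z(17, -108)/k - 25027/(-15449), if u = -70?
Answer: 83670668131/51646779450 ≈ 1.6201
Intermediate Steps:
k = 8550 (k = -3*(1432 - 4282) = -3*(-2850) = 8550)
z(f, h) = -(-70 + f + 2*h)/(23*f) (z(f, h) = (-70 + ((f + h) + h))/(-4*f*6 + f) = (-70 + (f + 2*h))/(-24*f + f) = (-70 + f + 2*h)/((-23*f)) = (-70 + f + 2*h)*(-1/(23*f)) = -(-70 + f + 2*h)/(23*f))
z(17, -108)/k - 25027/(-15449) = ((1/23)*(70 - 1*17 - 2*(-108))/17)/8550 - 25027/(-15449) = ((1/23)*(1/17)*(70 - 17 + 216))*(1/8550) - 25027*(-1/15449) = ((1/23)*(1/17)*269)*(1/8550) + 25027/15449 = (269/391)*(1/8550) + 25027/15449 = 269/3343050 + 25027/15449 = 83670668131/51646779450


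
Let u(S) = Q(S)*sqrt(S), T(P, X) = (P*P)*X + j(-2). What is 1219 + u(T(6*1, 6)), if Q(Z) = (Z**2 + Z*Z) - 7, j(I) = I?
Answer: 1219 + 91585*sqrt(214) ≈ 1.3410e+6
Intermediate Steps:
Q(Z) = -7 + 2*Z**2 (Q(Z) = (Z**2 + Z**2) - 7 = 2*Z**2 - 7 = -7 + 2*Z**2)
T(P, X) = -2 + X*P**2 (T(P, X) = (P*P)*X - 2 = P**2*X - 2 = X*P**2 - 2 = -2 + X*P**2)
u(S) = sqrt(S)*(-7 + 2*S**2) (u(S) = (-7 + 2*S**2)*sqrt(S) = sqrt(S)*(-7 + 2*S**2))
1219 + u(T(6*1, 6)) = 1219 + sqrt(-2 + 6*(6*1)**2)*(-7 + 2*(-2 + 6*(6*1)**2)**2) = 1219 + sqrt(-2 + 6*6**2)*(-7 + 2*(-2 + 6*6**2)**2) = 1219 + sqrt(-2 + 6*36)*(-7 + 2*(-2 + 6*36)**2) = 1219 + sqrt(-2 + 216)*(-7 + 2*(-2 + 216)**2) = 1219 + sqrt(214)*(-7 + 2*214**2) = 1219 + sqrt(214)*(-7 + 2*45796) = 1219 + sqrt(214)*(-7 + 91592) = 1219 + sqrt(214)*91585 = 1219 + 91585*sqrt(214)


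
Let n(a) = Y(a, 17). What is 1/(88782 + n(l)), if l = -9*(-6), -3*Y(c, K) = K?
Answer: 3/266329 ≈ 1.1264e-5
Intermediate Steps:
Y(c, K) = -K/3
l = 54
n(a) = -17/3 (n(a) = -1/3*17 = -17/3)
1/(88782 + n(l)) = 1/(88782 - 17/3) = 1/(266329/3) = 3/266329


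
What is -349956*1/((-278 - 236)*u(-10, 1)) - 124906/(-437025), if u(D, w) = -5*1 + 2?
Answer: -25457819308/112315425 ≈ -226.66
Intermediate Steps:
u(D, w) = -3 (u(D, w) = -5 + 2 = -3)
-349956*1/((-278 - 236)*u(-10, 1)) - 124906/(-437025) = -349956*(-1/(3*(-278 - 236))) - 124906/(-437025) = -349956/((-3*(-514))) - 124906*(-1/437025) = -349956/1542 + 124906/437025 = -349956*1/1542 + 124906/437025 = -58326/257 + 124906/437025 = -25457819308/112315425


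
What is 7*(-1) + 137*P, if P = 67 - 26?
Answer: 5610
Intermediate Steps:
P = 41
7*(-1) + 137*P = 7*(-1) + 137*41 = -7 + 5617 = 5610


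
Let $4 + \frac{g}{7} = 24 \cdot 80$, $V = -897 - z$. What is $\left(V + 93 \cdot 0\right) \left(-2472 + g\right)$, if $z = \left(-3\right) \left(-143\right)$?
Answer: $-14506440$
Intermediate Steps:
$z = 429$
$V = -1326$ ($V = -897 - 429 = -1326$)
$g = 13412$ ($g = -28 + 7 \cdot 24 \cdot 80 = -28 + 7 \cdot 1920 = -28 + 13440 = 13412$)
$\left(V + 93 \cdot 0\right) \left(-2472 + g\right) = \left(-1326 + 93 \cdot 0\right) \left(-2472 + 13412\right) = \left(-1326 + 0\right) 10940 = \left(-1326\right) 10940 = -14506440$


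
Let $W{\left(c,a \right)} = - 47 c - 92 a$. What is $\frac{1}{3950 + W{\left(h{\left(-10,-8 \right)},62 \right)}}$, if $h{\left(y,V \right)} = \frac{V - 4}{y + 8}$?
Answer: $- \frac{1}{2036} \approx -0.00049116$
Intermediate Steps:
$h{\left(y,V \right)} = \frac{-4 + V}{8 + y}$
$W{\left(c,a \right)} = - 92 a - 47 c$
$\frac{1}{3950 + W{\left(h{\left(-10,-8 \right)},62 \right)}} = \frac{1}{3950 - \left(5704 + 47 \frac{-4 - 8}{8 - 10}\right)} = \frac{1}{3950 - \left(5704 + 47 \frac{1}{-2} \left(-12\right)\right)} = \frac{1}{3950 - \left(5704 + 47 \left(\left(- \frac{1}{2}\right) \left(-12\right)\right)\right)} = \frac{1}{3950 - 5986} = \frac{1}{-2036} = - \frac{1}{2036}$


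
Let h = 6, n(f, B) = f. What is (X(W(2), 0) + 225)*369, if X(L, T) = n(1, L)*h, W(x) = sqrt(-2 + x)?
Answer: 85239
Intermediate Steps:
X(L, T) = 6 (X(L, T) = 1*6 = 6)
(X(W(2), 0) + 225)*369 = (6 + 225)*369 = 231*369 = 85239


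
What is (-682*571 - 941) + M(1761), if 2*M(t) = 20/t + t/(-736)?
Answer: -1011898932097/2592192 ≈ -3.9036e+5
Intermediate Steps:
M(t) = 10/t - t/1472 (M(t) = (20/t + t/(-736))/2 = (20/t + t*(-1/736))/2 = (20/t - t/736)/2 = 10/t - t/1472)
(-682*571 - 941) + M(1761) = (-682*571 - 941) + (10/1761 - 1/1472*1761) = (-389422 - 941) + (10*(1/1761) - 1761/1472) = -390363 + (10/1761 - 1761/1472) = -390363 - 3086401/2592192 = -1011898932097/2592192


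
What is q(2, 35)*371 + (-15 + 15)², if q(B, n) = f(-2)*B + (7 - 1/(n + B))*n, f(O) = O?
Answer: 3295222/37 ≈ 89060.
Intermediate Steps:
q(B, n) = -2*B + n*(7 - 1/(B + n)) (q(B, n) = -2*B + (7 - 1/(n + B))*n = -2*B + (7 - 1/(B + n))*n = -2*B + n*(7 - 1/(B + n)))
q(2, 35)*371 + (-15 + 15)² = ((-1*35 - 2*2² + 7*35² + 5*2*35)/(2 + 35))*371 + (-15 + 15)² = ((-35 - 2*4 + 7*1225 + 350)/37)*371 + 0² = ((-35 - 8 + 8575 + 350)/37)*371 + 0 = ((1/37)*8882)*371 + 0 = (8882/37)*371 + 0 = 3295222/37 + 0 = 3295222/37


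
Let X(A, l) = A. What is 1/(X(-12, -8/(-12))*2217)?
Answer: -1/26604 ≈ -3.7588e-5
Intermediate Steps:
1/(X(-12, -8/(-12))*2217) = 1/(-12*2217) = 1/(-26604) = -1/26604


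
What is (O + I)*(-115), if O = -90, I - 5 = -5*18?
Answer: 20125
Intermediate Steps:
I = -85 (I = 5 - 5*18 = 5 - 90 = -85)
(O + I)*(-115) = (-90 - 85)*(-115) = -175*(-115) = 20125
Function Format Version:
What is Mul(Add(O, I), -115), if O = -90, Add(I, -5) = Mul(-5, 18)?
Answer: 20125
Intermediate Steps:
I = -85 (I = Add(5, Mul(-5, 18)) = Add(5, -90) = -85)
Mul(Add(O, I), -115) = Mul(Add(-90, -85), -115) = Mul(-175, -115) = 20125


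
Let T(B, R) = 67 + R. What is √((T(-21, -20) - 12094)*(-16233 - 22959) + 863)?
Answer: √472146887 ≈ 21729.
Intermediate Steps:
√((T(-21, -20) - 12094)*(-16233 - 22959) + 863) = √(((67 - 20) - 12094)*(-16233 - 22959) + 863) = √((47 - 12094)*(-39192) + 863) = √(-12047*(-39192) + 863) = √(472146024 + 863) = √472146887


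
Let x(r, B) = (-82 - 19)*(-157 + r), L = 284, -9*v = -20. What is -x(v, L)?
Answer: -140693/9 ≈ -15633.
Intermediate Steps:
v = 20/9 (v = -⅑*(-20) = 20/9 ≈ 2.2222)
x(r, B) = 15857 - 101*r (x(r, B) = -101*(-157 + r) = 15857 - 101*r)
-x(v, L) = -(15857 - 101*20/9) = -(15857 - 2020/9) = -1*140693/9 = -140693/9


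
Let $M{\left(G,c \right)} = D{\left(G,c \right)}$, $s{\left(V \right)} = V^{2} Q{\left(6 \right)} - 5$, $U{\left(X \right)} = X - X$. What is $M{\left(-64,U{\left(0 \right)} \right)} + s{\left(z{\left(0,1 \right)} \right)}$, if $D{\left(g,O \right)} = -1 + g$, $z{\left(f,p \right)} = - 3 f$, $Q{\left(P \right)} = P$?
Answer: $-70$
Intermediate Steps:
$U{\left(X \right)} = 0$
$s{\left(V \right)} = -5 + 6 V^{2}$ ($s{\left(V \right)} = V^{2} \cdot 6 - 5 = 6 V^{2} - 5 = -5 + 6 V^{2}$)
$M{\left(G,c \right)} = -1 + G$
$M{\left(-64,U{\left(0 \right)} \right)} + s{\left(z{\left(0,1 \right)} \right)} = \left(-1 - 64\right) - \left(5 - 6 \left(\left(-3\right) 0\right)^{2}\right) = -65 - \left(5 - 6 \cdot 0^{2}\right) = -65 + \left(-5 + 6 \cdot 0\right) = -65 + \left(-5 + 0\right) = -65 - 5 = -70$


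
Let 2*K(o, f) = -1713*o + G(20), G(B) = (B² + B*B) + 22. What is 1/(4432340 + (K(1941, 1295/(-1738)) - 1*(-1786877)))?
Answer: 2/9114323 ≈ 2.1943e-7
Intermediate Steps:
G(B) = 22 + 2*B² (G(B) = (B² + B²) + 22 = 2*B² + 22 = 22 + 2*B²)
K(o, f) = 411 - 1713*o/2 (K(o, f) = (-1713*o + (22 + 2*20²))/2 = (-1713*o + (22 + 2*400))/2 = (-1713*o + (22 + 800))/2 = (-1713*o + 822)/2 = (822 - 1713*o)/2 = 411 - 1713*o/2)
1/(4432340 + (K(1941, 1295/(-1738)) - 1*(-1786877))) = 1/(4432340 + ((411 - 1713/2*1941) - 1*(-1786877))) = 1/(4432340 + ((411 - 3324933/2) + 1786877)) = 1/(4432340 + (-3324111/2 + 1786877)) = 1/(4432340 + 249643/2) = 1/(9114323/2) = 2/9114323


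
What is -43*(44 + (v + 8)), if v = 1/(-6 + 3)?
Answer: -6665/3 ≈ -2221.7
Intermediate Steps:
v = -⅓ (v = 1/(-3) = -⅓ ≈ -0.33333)
-43*(44 + (v + 8)) = -43*(44 + (-⅓ + 8)) = -43*(44 + 23/3) = -43*155/3 = -6665/3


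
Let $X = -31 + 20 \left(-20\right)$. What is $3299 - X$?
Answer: $3730$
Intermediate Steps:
$X = -431$ ($X = -31 - 400 = -431$)
$3299 - X = 3299 - -431 = 3299 + 431 = 3730$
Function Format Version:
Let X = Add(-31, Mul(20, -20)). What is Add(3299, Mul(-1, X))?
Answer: 3730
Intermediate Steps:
X = -431 (X = Add(-31, -400) = -431)
Add(3299, Mul(-1, X)) = Add(3299, Mul(-1, -431)) = Add(3299, 431) = 3730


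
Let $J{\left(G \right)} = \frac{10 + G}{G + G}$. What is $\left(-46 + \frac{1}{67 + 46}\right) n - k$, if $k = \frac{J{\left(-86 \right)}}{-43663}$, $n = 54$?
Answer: $- \frac{526900368595}{212158517} \approx -2483.5$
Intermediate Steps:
$J{\left(G \right)} = \frac{10 + G}{2 G}$
$k = - \frac{19}{1877509}$ ($k = \frac{\frac{1}{2} \frac{1}{-86} \left(10 - 86\right)}{-43663} = \frac{1}{2} \left(- \frac{1}{86}\right) \left(-76\right) \left(- \frac{1}{43663}\right) = \frac{19}{43} \left(- \frac{1}{43663}\right) = - \frac{19}{1877509} \approx -1.012 \cdot 10^{-5}$)
$\left(-46 + \frac{1}{67 + 46}\right) n - k = \left(-46 + \frac{1}{67 + 46}\right) 54 - - \frac{19}{1877509} = \left(-46 + \frac{1}{113}\right) 54 + \frac{19}{1877509} = \left(- \frac{5197}{113}\right) 54 + \frac{19}{1877509} = - \frac{280638}{113} + \frac{19}{1877509} = - \frac{526900368595}{212158517}$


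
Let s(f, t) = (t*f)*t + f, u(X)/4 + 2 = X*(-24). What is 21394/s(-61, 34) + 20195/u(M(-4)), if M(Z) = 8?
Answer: -1441904259/54767752 ≈ -26.328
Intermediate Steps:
u(X) = -8 - 96*X (u(X) = -8 + 4*(X*(-24)) = -8 + 4*(-24*X) = -8 - 96*X)
s(f, t) = f + f*t² (s(f, t) = (f*t)*t + f = f*t² + f = f + f*t²)
21394/s(-61, 34) + 20195/u(M(-4)) = 21394/((-61*(1 + 34²))) + 20195/(-8 - 96*8) = 21394/((-61*(1 + 1156))) + 20195/(-8 - 768) = 21394/((-61*1157)) + 20195/(-776) = 21394/(-70577) + 20195*(-1/776) = 21394*(-1/70577) - 20195/776 = -21394/70577 - 20195/776 = -1441904259/54767752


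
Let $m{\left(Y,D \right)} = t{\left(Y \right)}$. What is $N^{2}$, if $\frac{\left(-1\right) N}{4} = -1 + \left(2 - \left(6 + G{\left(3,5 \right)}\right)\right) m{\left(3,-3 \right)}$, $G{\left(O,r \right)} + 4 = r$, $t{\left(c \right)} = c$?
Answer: $4096$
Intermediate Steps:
$G{\left(O,r \right)} = -4 + r$
$m{\left(Y,D \right)} = Y$
$N = 64$ ($N = - 4 \left(-1 + \left(2 - \left(6 + \left(-4 + 5\right)\right)\right) 3\right) = - 4 \left(-1 + \left(2 - \left(6 + 1\right)\right) 3\right) = - 4 \left(-1 + \left(2 - 7\right) 3\right) = - 4 \left(-1 - 15\right) = \left(-4\right) \left(-16\right) = 64$)
$N^{2} = 64^{2} = 4096$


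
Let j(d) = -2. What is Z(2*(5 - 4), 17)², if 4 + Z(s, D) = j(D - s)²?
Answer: 0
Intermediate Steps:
Z(s, D) = 0 (Z(s, D) = -4 + (-2)² = -4 + 4 = 0)
Z(2*(5 - 4), 17)² = 0² = 0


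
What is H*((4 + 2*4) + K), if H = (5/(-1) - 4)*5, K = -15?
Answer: 135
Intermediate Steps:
H = -45 (H = (5*(-1) - 4)*5 = (-5 - 4)*5 = -9*5 = -45)
H*((4 + 2*4) + K) = -45*((4 + 2*4) - 15) = -45*((4 + 8) - 15) = -45*(12 - 15) = -45*(-3) = 135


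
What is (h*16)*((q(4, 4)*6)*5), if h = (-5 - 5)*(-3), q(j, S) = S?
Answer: 57600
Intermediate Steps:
h = 30 (h = -10*(-3) = 30)
(h*16)*((q(4, 4)*6)*5) = (30*16)*((4*6)*5) = 480*(24*5) = 480*120 = 57600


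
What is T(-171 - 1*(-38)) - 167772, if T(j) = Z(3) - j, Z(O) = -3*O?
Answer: -167648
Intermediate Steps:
T(j) = -9 - j (T(j) = -3*3 - j = -9 - j)
T(-171 - 1*(-38)) - 167772 = (-9 - (-171 - 1*(-38))) - 167772 = (-9 - (-171 + 38)) - 167772 = (-9 - 1*(-133)) - 167772 = (-9 + 133) - 167772 = 124 - 167772 = -167648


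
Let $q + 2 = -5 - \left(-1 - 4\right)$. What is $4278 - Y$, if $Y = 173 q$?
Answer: $4624$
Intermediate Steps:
$q = -2$ ($q = -2 - \left(4 - 4\right) = -2 - 0 = -2 + \left(-5 + 5\right) = -2 + 0 = -2$)
$Y = -346$ ($Y = 173 \left(-2\right) = -346$)
$4278 - Y = 4278 - -346 = 4278 + 346 = 4624$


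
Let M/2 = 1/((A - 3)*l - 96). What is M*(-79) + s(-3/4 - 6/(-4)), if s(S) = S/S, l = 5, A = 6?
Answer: 239/81 ≈ 2.9506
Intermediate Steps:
M = -2/81 (M = 2/((6 - 3)*5 - 96) = 2/(3*5 - 96) = 2/(15 - 96) = 2/(-81) = 2*(-1/81) = -2/81 ≈ -0.024691)
s(S) = 1
M*(-79) + s(-3/4 - 6/(-4)) = -2/81*(-79) + 1 = 158/81 + 1 = 239/81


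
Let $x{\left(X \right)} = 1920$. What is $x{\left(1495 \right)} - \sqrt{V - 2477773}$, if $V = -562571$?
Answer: $1920 - 6 i \sqrt{84454} \approx 1920.0 - 1743.7 i$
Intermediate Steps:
$x{\left(1495 \right)} - \sqrt{V - 2477773} = 1920 - \sqrt{-562571 - 2477773} = 1920 - \sqrt{-3040344} = 1920 - 6 i \sqrt{84454}$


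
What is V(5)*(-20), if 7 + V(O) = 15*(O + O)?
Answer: -2860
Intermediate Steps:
V(O) = -7 + 30*O (V(O) = -7 + 15*(O + O) = -7 + 15*(2*O) = -7 + 30*O)
V(5)*(-20) = (-7 + 30*5)*(-20) = (-7 + 150)*(-20) = 143*(-20) = -2860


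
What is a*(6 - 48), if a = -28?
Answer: 1176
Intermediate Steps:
a*(6 - 48) = -28*(6 - 48) = -28*(-42) = 1176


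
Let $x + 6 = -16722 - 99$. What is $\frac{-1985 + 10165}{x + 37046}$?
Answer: $\frac{8180}{20219} \approx 0.40457$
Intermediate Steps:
$x = -16827$ ($x = -6 - 16821 = -16827$)
$\frac{-1985 + 10165}{x + 37046} = \frac{-1985 + 10165}{-16827 + 37046} = \frac{8180}{20219}$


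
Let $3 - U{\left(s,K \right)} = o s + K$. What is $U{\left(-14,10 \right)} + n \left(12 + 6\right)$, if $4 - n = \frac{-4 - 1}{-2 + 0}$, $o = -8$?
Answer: $-92$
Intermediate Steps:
$n = \frac{3}{2}$ ($n = 4 - \frac{-4 - 1}{-2 + 0} = 4 - - \frac{5}{-2} = 4 - \left(-5\right) \left(- \frac{1}{2}\right) = 4 - \frac{5}{2} = \frac{3}{2} \approx 1.5$)
$U{\left(s,K \right)} = 3 - K + 8 s$ ($U{\left(s,K \right)} = 3 - \left(- 8 s + K\right) = 3 - \left(K - 8 s\right) = 3 - K + 8 s$)
$U{\left(-14,10 \right)} + n \left(12 + 6\right) = \left(3 - 10 + 8 \left(-14\right)\right) + \frac{3 \left(12 + 6\right)}{2} = \left(3 - 10 - 112\right) + \frac{3}{2} \cdot 18 = -119 + 27 = -92$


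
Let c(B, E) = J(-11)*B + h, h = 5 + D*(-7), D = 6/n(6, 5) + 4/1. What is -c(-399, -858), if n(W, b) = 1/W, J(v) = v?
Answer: -4114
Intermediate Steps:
n(W, b) = 1/W
D = 40 (D = 6/(1/6) + 4/1 = 6/(1/6) + 4*1 = 6*6 + 4 = 36 + 4 = 40)
h = -275 (h = 5 + 40*(-7) = 5 - 280 = -275)
c(B, E) = -275 - 11*B (c(B, E) = -11*B - 275 = -275 - 11*B)
-c(-399, -858) = -(-275 - 11*(-399)) = -(-275 + 4389) = -1*4114 = -4114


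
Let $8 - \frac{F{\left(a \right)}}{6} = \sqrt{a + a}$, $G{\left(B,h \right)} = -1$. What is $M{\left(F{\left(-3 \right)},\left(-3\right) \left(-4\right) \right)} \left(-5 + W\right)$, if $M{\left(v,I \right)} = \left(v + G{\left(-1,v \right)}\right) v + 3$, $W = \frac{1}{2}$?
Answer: $- \frac{18387}{2} + 2565 i \sqrt{6} \approx -9193.5 + 6282.9 i$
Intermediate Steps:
$W = \frac{1}{2} \approx 0.5$
$F{\left(a \right)} = 48 - 6 \sqrt{2} \sqrt{a}$ ($F{\left(a \right)} = 48 - 6 \sqrt{a + a} = 48 - 6 \sqrt{2 a} = 48 - 6 \sqrt{2} \sqrt{a}$)
$M{\left(v,I \right)} = 3 + v \left(-1 + v\right)$ ($M{\left(v,I \right)} = \left(v - 1\right) v + 3 = \left(-1 + v\right) v + 3 = v \left(-1 + v\right) + 3 = 3 + v \left(-1 + v\right)$)
$M{\left(F{\left(-3 \right)},\left(-3\right) \left(-4\right) \right)} \left(-5 + W\right) = \left(3 + \left(48 - 6 \sqrt{2} \sqrt{-3}\right)^{2} - \left(48 - 6 \sqrt{2} \sqrt{-3}\right)\right) \left(-5 + \frac{1}{2}\right) = \left(3 + \left(48 - 6 \sqrt{2} i \sqrt{3}\right)^{2} - \left(48 - 6 \sqrt{2} i \sqrt{3}\right)\right) \left(- \frac{9}{2}\right) = \left(3 + \left(48 - 6 i \sqrt{6}\right)^{2} - \left(48 - 6 i \sqrt{6}\right)\right) \left(- \frac{9}{2}\right) = \left(-45 + \left(48 - 6 i \sqrt{6}\right)^{2} + 6 i \sqrt{6}\right) \left(- \frac{9}{2}\right) = \frac{405}{2} - \frac{9 \left(48 - 6 i \sqrt{6}\right)^{2}}{2} - 27 i \sqrt{6}$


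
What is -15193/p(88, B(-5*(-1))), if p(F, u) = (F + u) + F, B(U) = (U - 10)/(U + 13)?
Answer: -273474/3163 ≈ -86.460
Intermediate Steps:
B(U) = (-10 + U)/(13 + U)
p(F, u) = u + 2*F
-15193/p(88, B(-5*(-1))) = -15193/((-10 - 5*(-1))/(13 - 5*(-1)) + 2*88) = -15193/((-10 + 5)/(13 + 5) + 176) = -15193/(-5/18 + 176) = -15193/3163/18 = -15193*18/3163 = -273474/3163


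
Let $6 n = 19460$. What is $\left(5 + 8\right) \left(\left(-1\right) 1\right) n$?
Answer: $- \frac{126490}{3} \approx -42163.0$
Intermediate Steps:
$n = \frac{9730}{3}$ ($n = \frac{1}{6} \cdot 19460 = \frac{9730}{3} \approx 3243.3$)
$\left(5 + 8\right) \left(\left(-1\right) 1\right) n = \left(5 + 8\right) \left(\left(-1\right) 1\right) \frac{9730}{3} = 13 \left(-1\right) \frac{9730}{3} = \left(-13\right) \frac{9730}{3} = - \frac{126490}{3}$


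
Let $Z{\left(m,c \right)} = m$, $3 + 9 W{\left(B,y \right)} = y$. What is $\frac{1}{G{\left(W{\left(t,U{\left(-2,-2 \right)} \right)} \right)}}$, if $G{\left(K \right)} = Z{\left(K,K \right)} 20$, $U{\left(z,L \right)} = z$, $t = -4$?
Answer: $- \frac{9}{100} \approx -0.09$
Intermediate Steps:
$W{\left(B,y \right)} = - \frac{1}{3} + \frac{y}{9}$
$G{\left(K \right)} = 20 K$ ($G{\left(K \right)} = K 20 = 20 K$)
$\frac{1}{G{\left(W{\left(t,U{\left(-2,-2 \right)} \right)} \right)}} = \frac{1}{20 \left(- \frac{1}{3} + \frac{1}{9} \left(-2\right)\right)} = \frac{1}{20 \left(- \frac{1}{3} - \frac{2}{9}\right)} = \frac{1}{20 \left(- \frac{5}{9}\right)} = \frac{1}{- \frac{100}{9}} = - \frac{9}{100}$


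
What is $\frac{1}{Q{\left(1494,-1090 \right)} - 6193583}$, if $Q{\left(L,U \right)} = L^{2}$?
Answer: $- \frac{1}{3961547} \approx -2.5243 \cdot 10^{-7}$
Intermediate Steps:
$\frac{1}{Q{\left(1494,-1090 \right)} - 6193583} = \frac{1}{1494^{2} - 6193583} = \frac{1}{2232036 - 6193583} = \frac{1}{-3961547} = - \frac{1}{3961547}$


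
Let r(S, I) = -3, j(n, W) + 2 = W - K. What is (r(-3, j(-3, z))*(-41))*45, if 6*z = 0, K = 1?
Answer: 5535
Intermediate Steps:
z = 0 (z = (⅙)*0 = 0)
j(n, W) = -3 + W (j(n, W) = -2 + (W - 1*1) = -2 + (W - 1) = -2 + (-1 + W) = -3 + W)
(r(-3, j(-3, z))*(-41))*45 = -3*(-41)*45 = 123*45 = 5535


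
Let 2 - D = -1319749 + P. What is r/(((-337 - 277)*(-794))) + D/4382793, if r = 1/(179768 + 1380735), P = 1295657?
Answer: 18329996734506305/3334298221914510564 ≈ 0.0054974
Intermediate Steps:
r = 1/1560503 ≈ 6.4082e-7
D = 24094 (D = 2 - (-1319749 + 1295657) = 2 - 1*(-24092) = 2 + 24092 = 24094)
r/(((-337 - 277)*(-794))) + D/4382793 = 1/(1560503*(((-337 - 277)*(-794)))) + 24094/4382793 = 1/(1560503*((-614*(-794)))) + 24094*(1/4382793) = (1/1560503)/487516 + 24094/4382793 = (1/1560503)*(1/487516) + 24094/4382793 = 1/760770180548 + 24094/4382793 = 18329996734506305/3334298221914510564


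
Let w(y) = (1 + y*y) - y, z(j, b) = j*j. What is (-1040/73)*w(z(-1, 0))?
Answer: -1040/73 ≈ -14.247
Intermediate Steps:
z(j, b) = j²
w(y) = 1 + y² - y (w(y) = (1 + y²) - y = 1 + y² - y)
(-1040/73)*w(z(-1, 0)) = (-1040/73)*(1 + ((-1)²)² - 1*(-1)²) = (-1040/73)*(1 + 1² - 1*1) = (-16*65/73)*(1 + 1 - 1) = -1040/73*1 = -1040/73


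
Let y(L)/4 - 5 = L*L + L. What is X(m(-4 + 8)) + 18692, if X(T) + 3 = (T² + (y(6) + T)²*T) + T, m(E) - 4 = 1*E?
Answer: 326089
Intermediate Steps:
m(E) = 4 + E (m(E) = 4 + 1*E = 4 + E)
y(L) = 20 + 4*L + 4*L² (y(L) = 20 + 4*(L*L + L) = 20 + 4*(L² + L) = 20 + 4*(L + L²) = 20 + (4*L + 4*L²) = 20 + 4*L + 4*L²)
X(T) = -3 + T + T² + T*(188 + T)² (X(T) = -3 + ((T² + ((20 + 4*6 + 4*6²) + T)²*T) + T) = -3 + ((T² + ((20 + 24 + 4*36) + T)²*T) + T) = -3 + ((T² + ((20 + 24 + 144) + T)²*T) + T) = -3 + ((T² + (188 + T)²*T) + T) = -3 + ((T² + T*(188 + T)²) + T) = -3 + (T + T² + T*(188 + T)²) = -3 + T + T² + T*(188 + T)²)
X(m(-4 + 8)) + 18692 = (-3 + (4 + (-4 + 8)) + (4 + (-4 + 8))² + (4 + (-4 + 8))*(188 + (4 + (-4 + 8)))²) + 18692 = (-3 + (4 + 4) + (4 + 4)² + (4 + 4)*(188 + (4 + 4))²) + 18692 = (-3 + 8 + 8² + 8*(188 + 8)²) + 18692 = (-3 + 8 + 64 + 8*196²) + 18692 = (-3 + 8 + 64 + 8*38416) + 18692 = (-3 + 8 + 64 + 307328) + 18692 = 307397 + 18692 = 326089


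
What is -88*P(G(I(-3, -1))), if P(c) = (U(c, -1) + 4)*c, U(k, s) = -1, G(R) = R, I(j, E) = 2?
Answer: -528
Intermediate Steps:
P(c) = 3*c (P(c) = (-1 + 4)*c = 3*c)
-88*P(G(I(-3, -1))) = -264*2 = -88*6 = -528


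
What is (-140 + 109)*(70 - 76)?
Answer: 186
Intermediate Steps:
(-140 + 109)*(70 - 76) = -31*(-6) = 186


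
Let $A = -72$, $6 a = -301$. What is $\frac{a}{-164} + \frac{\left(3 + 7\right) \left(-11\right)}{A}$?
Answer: $\frac{5413}{2952} \approx 1.8337$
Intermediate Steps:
$a = - \frac{301}{6}$ ($a = \frac{1}{6} \left(-301\right) = - \frac{301}{6} \approx -50.167$)
$\frac{a}{-164} + \frac{\left(3 + 7\right) \left(-11\right)}{A} = - \frac{301}{6 \left(-164\right)} + \frac{\left(3 + 7\right) \left(-11\right)}{-72} = \left(- \frac{301}{6}\right) \left(- \frac{1}{164}\right) + 10 \left(-11\right) \left(- \frac{1}{72}\right) = \frac{301}{984} - - \frac{55}{36} = \frac{301}{984} + \frac{55}{36} = \frac{5413}{2952}$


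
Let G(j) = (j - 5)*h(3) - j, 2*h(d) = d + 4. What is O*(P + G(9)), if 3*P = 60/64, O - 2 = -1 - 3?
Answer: -85/8 ≈ -10.625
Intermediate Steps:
h(d) = 2 + d/2 (h(d) = (d + 4)/2 = (4 + d)/2 = 2 + d/2)
G(j) = -35/2 + 5*j/2 (G(j) = (j - 5)*(2 + (½)*3) - j = (-5 + j)*(2 + 3/2) - j = (-5 + j)*(7/2) - j = (-35/2 + 7*j/2) - j = -35/2 + 5*j/2)
O = -2 (O = 2 + (-1 - 3) = 2 - 4 = -2)
P = 5/16 (P = (60/64)/3 = (60*(1/64))/3 = (⅓)*(15/16) = 5/16 ≈ 0.31250)
O*(P + G(9)) = -2*(5/16 + (-35/2 + (5/2)*9)) = -2*(5/16 + (-35/2 + 45/2)) = -2*(5/16 + 5) = -2*85/16 = -85/8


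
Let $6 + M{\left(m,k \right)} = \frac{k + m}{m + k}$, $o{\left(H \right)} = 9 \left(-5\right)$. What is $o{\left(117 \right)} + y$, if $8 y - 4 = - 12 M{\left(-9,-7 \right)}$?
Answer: $-37$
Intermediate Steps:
$o{\left(H \right)} = -45$
$M{\left(m,k \right)} = -5$ ($M{\left(m,k \right)} = -6 + \frac{k + m}{m + k} = -6 + \frac{k + m}{k + m} = -6 + 1 = -5$)
$y = 8$ ($y = \frac{1}{2} + \frac{\left(-12\right) \left(-5\right)}{8} = \frac{1}{2} + \frac{1}{8} \cdot 60 = \frac{1}{2} + \frac{15}{2} = 8$)
$o{\left(117 \right)} + y = -45 + 8 = -37$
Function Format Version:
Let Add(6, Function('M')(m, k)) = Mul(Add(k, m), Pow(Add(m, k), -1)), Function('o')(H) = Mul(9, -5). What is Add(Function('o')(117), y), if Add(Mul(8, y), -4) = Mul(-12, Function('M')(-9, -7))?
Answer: -37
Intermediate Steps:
Function('o')(H) = -45
Function('M')(m, k) = -5 (Function('M')(m, k) = Add(-6, Mul(Add(k, m), Pow(Add(m, k), -1))) = Add(-6, Mul(Add(k, m), Pow(Add(k, m), -1))) = Add(-6, 1) = -5)
y = 8 (y = Add(Rational(1, 2), Mul(Rational(1, 8), Mul(-12, -5))) = Add(Rational(1, 2), Mul(Rational(1, 8), 60)) = Add(Rational(1, 2), Rational(15, 2)) = 8)
Add(Function('o')(117), y) = Add(-45, 8) = -37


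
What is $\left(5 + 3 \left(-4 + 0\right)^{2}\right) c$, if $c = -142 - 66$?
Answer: $-11024$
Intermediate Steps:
$c = -208$
$\left(5 + 3 \left(-4 + 0\right)^{2}\right) c = \left(5 + 3 \left(-4 + 0\right)^{2}\right) \left(-208\right) = \left(5 + 3 \left(-4\right)^{2}\right) \left(-208\right) = \left(5 + 3 \cdot 16\right) \left(-208\right) = \left(5 + 48\right) \left(-208\right) = 53 \left(-208\right) = -11024$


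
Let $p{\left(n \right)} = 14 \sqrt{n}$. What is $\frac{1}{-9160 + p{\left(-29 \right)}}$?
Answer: $- \frac{2290}{20977821} - \frac{7 i \sqrt{29}}{41955642} \approx -0.00010916 - 8.9848 \cdot 10^{-7} i$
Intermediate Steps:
$\frac{1}{-9160 + p{\left(-29 \right)}} = \frac{1}{-9160 + 14 \sqrt{-29}} = \frac{1}{-9160 + 14 i \sqrt{29}}$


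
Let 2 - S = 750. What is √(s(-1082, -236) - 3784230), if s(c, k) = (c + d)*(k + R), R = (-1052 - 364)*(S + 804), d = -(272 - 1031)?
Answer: √21904606 ≈ 4680.2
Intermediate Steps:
S = -748 (S = 2 - 1*750 = 2 - 750 = -748)
d = 759 (d = -1*(-759) = 759)
R = -79296 (R = (-1052 - 364)*(-748 + 804) = -1416*56 = -79296)
s(c, k) = (-79296 + k)*(759 + c) (s(c, k) = (c + 759)*(k - 79296) = (759 + c)*(-79296 + k) = (-79296 + k)*(759 + c))
√(s(-1082, -236) - 3784230) = √((-60185664 - 79296*(-1082) + 759*(-236) - 1082*(-236)) - 3784230) = √((-60185664 + 85798272 - 179124 + 255352) - 3784230) = √(25688836 - 3784230) = √21904606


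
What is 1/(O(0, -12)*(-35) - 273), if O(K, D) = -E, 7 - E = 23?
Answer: -1/833 ≈ -0.0012005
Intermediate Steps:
E = -16 (E = 7 - 1*23 = 7 - 23 = -16)
O(K, D) = 16 (O(K, D) = -1*(-16) = 16)
1/(O(0, -12)*(-35) - 273) = 1/(16*(-35) - 273) = 1/(-560 - 273) = 1/(-833) = -1/833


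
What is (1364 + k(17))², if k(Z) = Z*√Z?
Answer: 1865409 + 46376*√17 ≈ 2.0566e+6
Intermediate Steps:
k(Z) = Z^(3/2)
(1364 + k(17))² = (1364 + 17^(3/2))² = (1364 + 17*√17)²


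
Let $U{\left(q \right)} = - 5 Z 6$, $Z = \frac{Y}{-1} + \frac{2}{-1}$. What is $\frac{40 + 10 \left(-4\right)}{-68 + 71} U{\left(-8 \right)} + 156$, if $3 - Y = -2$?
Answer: $156$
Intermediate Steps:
$Y = 5$ ($Y = 3 - -2 = 3 + 2 = 5$)
$Z = -7$ ($Z = \frac{5}{-1} + \frac{2}{-1} = 5 \left(-1\right) + 2 \left(-1\right) = -5 - 2 = -7$)
$U{\left(q \right)} = 210$ ($U{\left(q \right)} = \left(-5\right) \left(-7\right) 6 = 35 \cdot 6 = 210$)
$\frac{40 + 10 \left(-4\right)}{-68 + 71} U{\left(-8 \right)} + 156 = \frac{40 + 10 \left(-4\right)}{-68 + 71} \cdot 210 + 156 = \frac{40 - 40}{3} \cdot 210 + 156 = 0 \cdot \frac{1}{3} \cdot 210 + 156 = 0 \cdot 210 + 156 = 0 + 156 = 156$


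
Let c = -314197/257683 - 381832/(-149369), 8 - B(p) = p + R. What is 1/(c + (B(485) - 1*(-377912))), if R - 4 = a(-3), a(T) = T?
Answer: 3499077457/1320675479116571 ≈ 2.6495e-6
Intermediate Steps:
R = 1 (R = 4 - 3 = 1)
B(p) = 7 - p (B(p) = 8 - (p + 1) = 8 - (1 + p) = 8 + (-1 - p) = 7 - p)
c = 4678211233/3499077457 (c = -314197*1/257683 - 381832*(-1/149369) = -314197/257683 + 34712/13579 = 4678211233/3499077457 ≈ 1.3370)
1/(c + (B(485) - 1*(-377912))) = 1/(4678211233/3499077457 + ((7 - 1*485) - 1*(-377912))) = 1/(4678211233/3499077457 + ((7 - 485) + 377912)) = 1/(4678211233/3499077457 + (-478 + 377912)) = 1/(4678211233/3499077457 + 377434) = 1/(1320675479116571/3499077457) = 3499077457/1320675479116571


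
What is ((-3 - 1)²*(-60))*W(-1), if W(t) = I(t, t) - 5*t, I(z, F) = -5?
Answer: 0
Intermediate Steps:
W(t) = -5 - 5*t
((-3 - 1)²*(-60))*W(-1) = ((-3 - 1)²*(-60))*(-5 - 5*(-1)) = ((-4)²*(-60))*(-5 + 5) = (16*(-60))*0 = -960*0 = 0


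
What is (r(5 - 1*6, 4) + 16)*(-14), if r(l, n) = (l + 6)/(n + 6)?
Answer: -231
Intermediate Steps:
r(l, n) = (6 + l)/(6 + n)
(r(5 - 1*6, 4) + 16)*(-14) = ((6 + (5 - 1*6))/(6 + 4) + 16)*(-14) = ((6 + (5 - 6))/10 + 16)*(-14) = ((6 - 1)/10 + 16)*(-14) = ((1/10)*5 + 16)*(-14) = (1/2 + 16)*(-14) = (33/2)*(-14) = -231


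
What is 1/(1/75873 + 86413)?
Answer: 75873/6556413550 ≈ 1.1572e-5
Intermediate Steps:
1/(1/75873 + 86413) = 1/(6556413550/75873) = 75873/6556413550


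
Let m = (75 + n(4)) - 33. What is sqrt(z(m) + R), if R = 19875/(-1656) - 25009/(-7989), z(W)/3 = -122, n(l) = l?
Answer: I*sqrt(202508279800890)/734988 ≈ 19.362*I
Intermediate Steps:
m = 46 (m = (75 + 4) - 33 = 79 - 33 = 46)
z(W) = -366 (z(W) = 3*(-122) = -366)
R = -13040719/1469976 (R = 19875*(-1/1656) - 25009*(-1/7989) = -6625/552 + 25009/7989 = -13040719/1469976 ≈ -8.8714)
sqrt(z(m) + R) = sqrt(-366 - 13040719/1469976) = sqrt(-551051935/1469976) = I*sqrt(202508279800890)/734988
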